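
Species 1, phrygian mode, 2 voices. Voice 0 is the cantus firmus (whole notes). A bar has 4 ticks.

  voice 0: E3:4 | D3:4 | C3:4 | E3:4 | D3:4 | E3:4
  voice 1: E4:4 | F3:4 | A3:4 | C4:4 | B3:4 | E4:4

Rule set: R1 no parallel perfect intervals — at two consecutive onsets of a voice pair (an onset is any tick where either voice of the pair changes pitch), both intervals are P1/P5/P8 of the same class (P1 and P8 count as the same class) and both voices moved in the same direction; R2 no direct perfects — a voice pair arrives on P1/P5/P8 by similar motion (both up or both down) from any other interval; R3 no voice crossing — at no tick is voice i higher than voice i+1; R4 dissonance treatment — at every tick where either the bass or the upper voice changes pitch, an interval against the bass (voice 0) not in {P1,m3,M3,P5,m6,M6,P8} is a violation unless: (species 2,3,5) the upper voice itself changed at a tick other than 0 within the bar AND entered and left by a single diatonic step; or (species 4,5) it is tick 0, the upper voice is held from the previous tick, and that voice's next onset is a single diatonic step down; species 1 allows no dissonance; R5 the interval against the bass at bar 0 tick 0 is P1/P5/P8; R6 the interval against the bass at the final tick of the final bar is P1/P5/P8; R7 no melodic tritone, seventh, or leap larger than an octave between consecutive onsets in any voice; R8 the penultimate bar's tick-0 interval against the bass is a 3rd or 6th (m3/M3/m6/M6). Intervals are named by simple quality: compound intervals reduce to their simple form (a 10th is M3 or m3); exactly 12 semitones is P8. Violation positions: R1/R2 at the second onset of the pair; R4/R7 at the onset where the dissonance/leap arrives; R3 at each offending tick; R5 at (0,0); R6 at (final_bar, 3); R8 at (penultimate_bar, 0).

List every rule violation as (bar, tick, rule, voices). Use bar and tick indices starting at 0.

bar 0: v0=E3 v1=E4 downbeat P8
bar 1: v0=D3 v1=F3 downbeat m3
bar 2: v0=C3 v1=A3 downbeat M6
bar 3: v0=E3 v1=C4 downbeat m6
bar 4: v0=D3 v1=B3 downbeat M6
bar 5: v0=E3 v1=E4 downbeat P8
  -> R7 @ bar 1 tick 0 v(1,): E4->F3 leap 11st
  -> R2 @ bar 5 tick 0 v(0, 1): D3/B3 M6 -> E3/E4 P8 similar

(1, 0, R7, (1,))
(5, 0, R2, (0, 1))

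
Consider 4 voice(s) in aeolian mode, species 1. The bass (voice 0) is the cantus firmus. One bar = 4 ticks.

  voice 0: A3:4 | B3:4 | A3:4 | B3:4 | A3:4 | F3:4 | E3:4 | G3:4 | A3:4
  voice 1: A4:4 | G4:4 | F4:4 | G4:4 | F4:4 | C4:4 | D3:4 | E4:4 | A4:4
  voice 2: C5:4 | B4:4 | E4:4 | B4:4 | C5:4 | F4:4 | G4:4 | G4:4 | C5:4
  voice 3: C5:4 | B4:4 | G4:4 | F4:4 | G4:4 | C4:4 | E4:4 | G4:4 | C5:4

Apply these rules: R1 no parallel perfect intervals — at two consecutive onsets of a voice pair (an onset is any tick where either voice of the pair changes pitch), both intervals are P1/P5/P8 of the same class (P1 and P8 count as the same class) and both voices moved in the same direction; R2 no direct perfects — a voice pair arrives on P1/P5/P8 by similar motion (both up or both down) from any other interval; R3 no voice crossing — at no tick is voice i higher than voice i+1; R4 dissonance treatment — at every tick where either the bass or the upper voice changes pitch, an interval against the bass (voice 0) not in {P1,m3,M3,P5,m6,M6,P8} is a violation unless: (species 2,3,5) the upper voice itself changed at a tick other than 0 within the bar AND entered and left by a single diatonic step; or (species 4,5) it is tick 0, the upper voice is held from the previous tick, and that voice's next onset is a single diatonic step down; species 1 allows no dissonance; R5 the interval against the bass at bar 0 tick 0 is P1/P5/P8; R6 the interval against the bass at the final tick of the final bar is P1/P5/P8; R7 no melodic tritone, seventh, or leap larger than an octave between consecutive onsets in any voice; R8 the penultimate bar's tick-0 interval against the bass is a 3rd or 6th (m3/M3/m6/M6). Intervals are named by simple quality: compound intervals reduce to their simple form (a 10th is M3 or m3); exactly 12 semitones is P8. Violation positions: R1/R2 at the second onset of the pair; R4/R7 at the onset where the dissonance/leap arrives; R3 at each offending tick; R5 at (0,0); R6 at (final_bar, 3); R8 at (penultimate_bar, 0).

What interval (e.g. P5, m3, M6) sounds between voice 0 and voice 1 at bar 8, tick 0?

P8

voice 0=A3 voice 1=A4 -> P8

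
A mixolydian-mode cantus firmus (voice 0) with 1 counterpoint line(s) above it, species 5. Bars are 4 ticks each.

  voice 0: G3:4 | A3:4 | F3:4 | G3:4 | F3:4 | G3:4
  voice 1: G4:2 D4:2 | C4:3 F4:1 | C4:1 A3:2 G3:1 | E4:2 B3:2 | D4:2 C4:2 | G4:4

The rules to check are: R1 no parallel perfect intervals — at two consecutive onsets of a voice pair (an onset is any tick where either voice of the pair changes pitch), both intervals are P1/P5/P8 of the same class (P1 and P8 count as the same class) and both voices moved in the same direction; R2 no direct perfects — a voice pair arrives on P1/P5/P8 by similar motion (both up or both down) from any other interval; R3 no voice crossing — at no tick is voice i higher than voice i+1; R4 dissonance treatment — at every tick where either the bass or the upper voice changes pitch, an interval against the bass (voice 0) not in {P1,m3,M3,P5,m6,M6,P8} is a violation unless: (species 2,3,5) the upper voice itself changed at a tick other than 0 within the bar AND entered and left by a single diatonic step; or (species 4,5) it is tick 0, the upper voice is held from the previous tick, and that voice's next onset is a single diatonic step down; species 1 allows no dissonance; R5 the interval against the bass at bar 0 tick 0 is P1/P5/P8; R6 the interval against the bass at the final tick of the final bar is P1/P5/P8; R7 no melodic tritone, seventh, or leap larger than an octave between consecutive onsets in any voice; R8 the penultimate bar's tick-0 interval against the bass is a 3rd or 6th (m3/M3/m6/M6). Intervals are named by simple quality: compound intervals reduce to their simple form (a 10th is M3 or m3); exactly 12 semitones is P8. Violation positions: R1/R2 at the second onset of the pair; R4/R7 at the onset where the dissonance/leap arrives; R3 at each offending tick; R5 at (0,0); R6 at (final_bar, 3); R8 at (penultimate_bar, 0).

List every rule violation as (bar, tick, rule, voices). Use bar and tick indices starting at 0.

bar 0: v0=G3 v1=G4 downbeat P8
bar 1: v0=A3 v1=C4 downbeat m3
bar 2: v0=F3 v1=C4 downbeat P5
bar 3: v0=G3 v1=E4 downbeat M6
bar 4: v0=F3 v1=D4 downbeat M6
bar 5: v0=G3 v1=G4 downbeat P8
  -> R2 @ bar 2 tick 0 v(0, 1): A3/F4 m6 -> F3/C4 P5 similar
  -> R4 @ bar 2 tick 3 v(0, 1): F3/G3 M2 untreated
  -> R2 @ bar 5 tick 0 v(0, 1): F3/C4 P5 -> G3/G4 P8 similar

(2, 0, R2, (0, 1))
(2, 3, R4, (0, 1))
(5, 0, R2, (0, 1))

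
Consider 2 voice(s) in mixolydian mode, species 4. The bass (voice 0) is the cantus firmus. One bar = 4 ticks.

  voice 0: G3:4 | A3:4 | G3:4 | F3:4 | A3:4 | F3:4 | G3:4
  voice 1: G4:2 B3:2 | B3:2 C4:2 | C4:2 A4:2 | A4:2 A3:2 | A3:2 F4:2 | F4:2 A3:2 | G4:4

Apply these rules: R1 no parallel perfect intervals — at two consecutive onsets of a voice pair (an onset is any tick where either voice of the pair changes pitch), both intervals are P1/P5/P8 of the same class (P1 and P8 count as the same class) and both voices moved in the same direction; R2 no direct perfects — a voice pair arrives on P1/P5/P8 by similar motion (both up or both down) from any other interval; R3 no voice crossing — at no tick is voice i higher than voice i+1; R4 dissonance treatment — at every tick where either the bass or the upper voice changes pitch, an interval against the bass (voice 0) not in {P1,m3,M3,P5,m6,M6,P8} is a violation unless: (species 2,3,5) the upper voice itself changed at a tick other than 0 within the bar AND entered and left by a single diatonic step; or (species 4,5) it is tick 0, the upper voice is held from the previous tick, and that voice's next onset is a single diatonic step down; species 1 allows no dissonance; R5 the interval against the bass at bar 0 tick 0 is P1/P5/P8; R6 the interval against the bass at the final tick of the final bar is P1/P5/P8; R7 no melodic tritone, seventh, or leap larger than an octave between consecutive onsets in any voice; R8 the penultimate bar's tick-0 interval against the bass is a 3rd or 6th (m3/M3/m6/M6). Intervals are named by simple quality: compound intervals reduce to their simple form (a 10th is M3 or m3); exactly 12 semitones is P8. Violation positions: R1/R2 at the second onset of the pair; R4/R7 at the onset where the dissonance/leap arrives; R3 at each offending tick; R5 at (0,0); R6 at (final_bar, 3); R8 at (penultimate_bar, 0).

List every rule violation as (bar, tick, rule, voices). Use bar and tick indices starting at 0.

(1, 0, R4, (0, 1))
(2, 0, R4, (0, 1))
(2, 2, R4, (0, 1))
(5, 0, R8, (0, 1))
(6, 0, R2, (0, 1))
(6, 0, R7, (1,))

bar 0: v0=G3 v1=G4 downbeat P8
bar 1: v0=A3 v1=B3 downbeat M2
bar 2: v0=G3 v1=C4 downbeat P4
bar 3: v0=F3 v1=A4 downbeat M3
bar 4: v0=A3 v1=A3 downbeat P1
bar 5: v0=F3 v1=F4 downbeat P8
bar 6: v0=G3 v1=G4 downbeat P8
  -> R4 @ bar 1 tick 0 v(0, 1): A3/B3 M2 untreated
  -> R4 @ bar 2 tick 0 v(0, 1): G3/C4 P4 untreated
  -> R4 @ bar 2 tick 2 v(0, 1): G3/A4 M2 untreated
  -> R8 @ bar 5 tick 0 v(0, 1): penult P8 not 3rd/6th
  -> R2 @ bar 6 tick 0 v(0, 1): F3/A3 M3 -> G3/G4 P8 similar
  -> R7 @ bar 6 tick 0 v(1,): A3->G4 leap 10st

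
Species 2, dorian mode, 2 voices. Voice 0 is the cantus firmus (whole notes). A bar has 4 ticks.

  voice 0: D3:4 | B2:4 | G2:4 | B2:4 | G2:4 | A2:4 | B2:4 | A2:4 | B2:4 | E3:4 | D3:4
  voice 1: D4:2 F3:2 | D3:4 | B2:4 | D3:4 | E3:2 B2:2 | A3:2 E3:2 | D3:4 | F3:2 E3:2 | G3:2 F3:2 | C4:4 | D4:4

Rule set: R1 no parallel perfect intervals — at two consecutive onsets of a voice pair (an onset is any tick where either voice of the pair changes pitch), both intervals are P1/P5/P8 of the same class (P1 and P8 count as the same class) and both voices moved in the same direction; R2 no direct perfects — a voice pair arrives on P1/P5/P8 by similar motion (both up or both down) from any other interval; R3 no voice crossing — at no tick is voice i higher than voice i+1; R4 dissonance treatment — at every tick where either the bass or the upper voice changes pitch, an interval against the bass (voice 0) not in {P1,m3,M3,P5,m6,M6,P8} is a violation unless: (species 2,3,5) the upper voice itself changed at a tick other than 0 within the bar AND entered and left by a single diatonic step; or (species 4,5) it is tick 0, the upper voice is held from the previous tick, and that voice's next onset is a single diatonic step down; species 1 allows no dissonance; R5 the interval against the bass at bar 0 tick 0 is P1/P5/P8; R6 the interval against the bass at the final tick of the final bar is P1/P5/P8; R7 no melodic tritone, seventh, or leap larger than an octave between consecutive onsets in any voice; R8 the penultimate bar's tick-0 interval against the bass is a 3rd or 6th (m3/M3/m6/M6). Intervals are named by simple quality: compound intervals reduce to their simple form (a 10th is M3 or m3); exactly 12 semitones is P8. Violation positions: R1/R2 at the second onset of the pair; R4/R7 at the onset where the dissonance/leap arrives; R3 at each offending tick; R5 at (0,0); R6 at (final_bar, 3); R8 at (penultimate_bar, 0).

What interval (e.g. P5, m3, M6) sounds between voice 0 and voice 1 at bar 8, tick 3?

TT

voice 0=B2 voice 1=F3 -> TT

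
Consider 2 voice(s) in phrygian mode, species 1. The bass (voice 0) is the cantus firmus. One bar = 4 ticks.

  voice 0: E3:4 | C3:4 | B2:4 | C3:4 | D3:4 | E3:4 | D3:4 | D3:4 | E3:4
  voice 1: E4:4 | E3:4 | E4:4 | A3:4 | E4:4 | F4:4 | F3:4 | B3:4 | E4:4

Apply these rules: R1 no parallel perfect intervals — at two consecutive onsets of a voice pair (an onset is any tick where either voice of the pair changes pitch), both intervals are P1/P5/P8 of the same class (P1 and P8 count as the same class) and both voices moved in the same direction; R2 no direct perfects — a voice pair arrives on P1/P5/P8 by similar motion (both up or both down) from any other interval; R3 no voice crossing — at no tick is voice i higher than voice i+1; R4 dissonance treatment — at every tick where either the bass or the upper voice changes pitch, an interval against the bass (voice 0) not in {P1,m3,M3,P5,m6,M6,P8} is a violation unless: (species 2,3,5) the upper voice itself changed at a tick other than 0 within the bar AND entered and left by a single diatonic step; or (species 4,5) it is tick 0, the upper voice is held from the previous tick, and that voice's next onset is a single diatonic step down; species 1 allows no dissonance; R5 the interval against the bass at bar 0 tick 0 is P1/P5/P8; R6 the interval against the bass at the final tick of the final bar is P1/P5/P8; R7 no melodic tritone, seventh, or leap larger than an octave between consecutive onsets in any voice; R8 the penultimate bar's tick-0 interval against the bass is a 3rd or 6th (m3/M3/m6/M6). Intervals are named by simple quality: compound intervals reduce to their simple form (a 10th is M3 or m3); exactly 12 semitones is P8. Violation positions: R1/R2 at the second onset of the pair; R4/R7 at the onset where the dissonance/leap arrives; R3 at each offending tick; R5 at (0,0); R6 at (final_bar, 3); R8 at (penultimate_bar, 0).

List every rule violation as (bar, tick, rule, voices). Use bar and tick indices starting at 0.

(2, 0, R4, (0, 1))
(4, 0, R4, (0, 1))
(5, 0, R4, (0, 1))
(7, 0, R7, (1,))
(8, 0, R2, (0, 1))

bar 0: v0=E3 v1=E4 downbeat P8
bar 1: v0=C3 v1=E3 downbeat M3
bar 2: v0=B2 v1=E4 downbeat P4
bar 3: v0=C3 v1=A3 downbeat M6
bar 4: v0=D3 v1=E4 downbeat M2
bar 5: v0=E3 v1=F4 downbeat m2
bar 6: v0=D3 v1=F3 downbeat m3
bar 7: v0=D3 v1=B3 downbeat M6
bar 8: v0=E3 v1=E4 downbeat P8
  -> R4 @ bar 2 tick 0 v(0, 1): B2/E4 P4 untreated
  -> R4 @ bar 4 tick 0 v(0, 1): D3/E4 M2 untreated
  -> R4 @ bar 5 tick 0 v(0, 1): E3/F4 m2 untreated
  -> R7 @ bar 7 tick 0 v(1,): F3->B3 leap 6st
  -> R2 @ bar 8 tick 0 v(0, 1): D3/B3 M6 -> E3/E4 P8 similar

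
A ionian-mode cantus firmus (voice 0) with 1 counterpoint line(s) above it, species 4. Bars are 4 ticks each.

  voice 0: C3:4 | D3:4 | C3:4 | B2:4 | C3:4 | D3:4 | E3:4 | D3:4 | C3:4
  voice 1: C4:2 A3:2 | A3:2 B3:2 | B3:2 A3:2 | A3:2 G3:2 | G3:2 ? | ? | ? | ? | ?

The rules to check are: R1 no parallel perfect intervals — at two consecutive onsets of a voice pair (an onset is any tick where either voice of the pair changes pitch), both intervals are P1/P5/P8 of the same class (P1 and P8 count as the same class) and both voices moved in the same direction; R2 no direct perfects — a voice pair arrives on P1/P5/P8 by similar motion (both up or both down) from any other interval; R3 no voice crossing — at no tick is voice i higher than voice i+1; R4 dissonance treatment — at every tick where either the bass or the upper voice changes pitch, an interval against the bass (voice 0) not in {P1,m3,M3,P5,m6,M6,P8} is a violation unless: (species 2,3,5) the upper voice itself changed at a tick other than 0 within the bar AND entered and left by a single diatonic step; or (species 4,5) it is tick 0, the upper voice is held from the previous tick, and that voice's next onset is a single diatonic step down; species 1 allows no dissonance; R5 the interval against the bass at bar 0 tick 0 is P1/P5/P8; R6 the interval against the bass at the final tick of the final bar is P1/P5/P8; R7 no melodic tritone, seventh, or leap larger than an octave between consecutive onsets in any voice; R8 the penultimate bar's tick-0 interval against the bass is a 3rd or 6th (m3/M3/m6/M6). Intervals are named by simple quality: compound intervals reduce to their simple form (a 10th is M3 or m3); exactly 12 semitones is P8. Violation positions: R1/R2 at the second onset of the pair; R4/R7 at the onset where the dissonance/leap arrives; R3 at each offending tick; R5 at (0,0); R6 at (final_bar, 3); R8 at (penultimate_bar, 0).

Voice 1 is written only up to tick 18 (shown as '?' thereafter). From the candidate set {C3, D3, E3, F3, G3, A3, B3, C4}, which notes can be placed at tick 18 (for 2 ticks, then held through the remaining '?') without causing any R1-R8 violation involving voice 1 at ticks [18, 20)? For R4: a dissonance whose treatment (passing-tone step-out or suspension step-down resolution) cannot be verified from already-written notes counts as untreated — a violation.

C3: legal
D3: violates R4
E3: legal
F3: violates R4
G3: legal
A3: legal
B3: violates R4
C4: legal

{A3, C3, C4, E3, G3}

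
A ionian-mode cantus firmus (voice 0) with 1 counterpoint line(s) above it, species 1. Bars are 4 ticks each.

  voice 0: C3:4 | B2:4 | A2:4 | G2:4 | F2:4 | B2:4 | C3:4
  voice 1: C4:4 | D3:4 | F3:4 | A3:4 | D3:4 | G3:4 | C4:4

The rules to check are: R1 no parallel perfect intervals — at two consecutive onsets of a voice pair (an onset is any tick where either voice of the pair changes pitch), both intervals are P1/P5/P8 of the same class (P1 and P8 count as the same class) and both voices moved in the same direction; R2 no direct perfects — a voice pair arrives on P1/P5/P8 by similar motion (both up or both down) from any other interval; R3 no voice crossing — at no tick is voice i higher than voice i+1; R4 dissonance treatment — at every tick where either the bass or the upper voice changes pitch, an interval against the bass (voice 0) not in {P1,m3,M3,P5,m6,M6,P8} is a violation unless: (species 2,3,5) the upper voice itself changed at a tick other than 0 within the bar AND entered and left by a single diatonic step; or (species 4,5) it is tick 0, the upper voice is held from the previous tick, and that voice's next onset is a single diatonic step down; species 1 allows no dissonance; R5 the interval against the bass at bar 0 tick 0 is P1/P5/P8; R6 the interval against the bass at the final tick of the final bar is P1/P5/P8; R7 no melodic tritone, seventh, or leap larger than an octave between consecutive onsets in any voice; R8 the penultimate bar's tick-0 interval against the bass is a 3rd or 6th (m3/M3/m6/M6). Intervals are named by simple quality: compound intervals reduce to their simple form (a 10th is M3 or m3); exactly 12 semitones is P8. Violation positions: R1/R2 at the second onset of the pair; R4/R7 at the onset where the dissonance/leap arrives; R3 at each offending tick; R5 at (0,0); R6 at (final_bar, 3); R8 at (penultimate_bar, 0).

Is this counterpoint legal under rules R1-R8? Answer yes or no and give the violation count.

bar 0: v0=C3 v1=C4 (P8)
bar 1: v0=B2 v1=D3 (m3)
bar 2: v0=A2 v1=F3 (m6)
bar 3: v0=G2 v1=A3 (M2)
bar 4: v0=F2 v1=D3 (M6)
bar 5: v0=B2 v1=G3 (m6)
bar 6: v0=C3 v1=C4 (P8)
  R7 @ bar1.0: C4->D3 leap 10st
  R4 @ bar3.0: G2/A3 M2 untreated
  R7 @ bar5.0: F2->B2 leap 6st
  R2 @ bar6.0: B2/G3 m6 -> C3/C4 P8 similar

No (4 violations)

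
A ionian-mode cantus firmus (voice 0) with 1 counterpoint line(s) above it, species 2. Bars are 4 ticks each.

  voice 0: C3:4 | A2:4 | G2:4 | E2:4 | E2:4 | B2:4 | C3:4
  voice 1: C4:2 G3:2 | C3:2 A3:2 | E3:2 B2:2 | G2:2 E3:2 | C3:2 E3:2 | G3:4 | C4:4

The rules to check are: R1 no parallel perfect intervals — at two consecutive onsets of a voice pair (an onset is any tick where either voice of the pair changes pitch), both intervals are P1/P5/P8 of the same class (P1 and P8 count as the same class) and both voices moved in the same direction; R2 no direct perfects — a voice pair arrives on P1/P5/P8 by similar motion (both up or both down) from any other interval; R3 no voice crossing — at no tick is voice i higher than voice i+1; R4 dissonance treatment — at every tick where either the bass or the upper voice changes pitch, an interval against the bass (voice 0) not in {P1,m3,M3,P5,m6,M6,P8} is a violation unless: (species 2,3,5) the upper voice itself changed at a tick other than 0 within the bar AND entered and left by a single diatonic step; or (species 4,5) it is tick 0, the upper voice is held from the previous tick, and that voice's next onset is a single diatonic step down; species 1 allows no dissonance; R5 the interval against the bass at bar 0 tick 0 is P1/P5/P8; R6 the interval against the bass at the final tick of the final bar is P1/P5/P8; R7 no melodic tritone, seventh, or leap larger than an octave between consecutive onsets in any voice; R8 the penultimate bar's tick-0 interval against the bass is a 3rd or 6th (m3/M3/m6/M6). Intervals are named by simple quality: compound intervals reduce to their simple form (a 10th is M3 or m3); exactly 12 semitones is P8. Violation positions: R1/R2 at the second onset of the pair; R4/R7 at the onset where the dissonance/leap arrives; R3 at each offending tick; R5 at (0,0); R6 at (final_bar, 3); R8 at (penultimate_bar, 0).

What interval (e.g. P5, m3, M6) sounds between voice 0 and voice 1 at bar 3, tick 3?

voice 0=E2 voice 1=E3 -> P8

P8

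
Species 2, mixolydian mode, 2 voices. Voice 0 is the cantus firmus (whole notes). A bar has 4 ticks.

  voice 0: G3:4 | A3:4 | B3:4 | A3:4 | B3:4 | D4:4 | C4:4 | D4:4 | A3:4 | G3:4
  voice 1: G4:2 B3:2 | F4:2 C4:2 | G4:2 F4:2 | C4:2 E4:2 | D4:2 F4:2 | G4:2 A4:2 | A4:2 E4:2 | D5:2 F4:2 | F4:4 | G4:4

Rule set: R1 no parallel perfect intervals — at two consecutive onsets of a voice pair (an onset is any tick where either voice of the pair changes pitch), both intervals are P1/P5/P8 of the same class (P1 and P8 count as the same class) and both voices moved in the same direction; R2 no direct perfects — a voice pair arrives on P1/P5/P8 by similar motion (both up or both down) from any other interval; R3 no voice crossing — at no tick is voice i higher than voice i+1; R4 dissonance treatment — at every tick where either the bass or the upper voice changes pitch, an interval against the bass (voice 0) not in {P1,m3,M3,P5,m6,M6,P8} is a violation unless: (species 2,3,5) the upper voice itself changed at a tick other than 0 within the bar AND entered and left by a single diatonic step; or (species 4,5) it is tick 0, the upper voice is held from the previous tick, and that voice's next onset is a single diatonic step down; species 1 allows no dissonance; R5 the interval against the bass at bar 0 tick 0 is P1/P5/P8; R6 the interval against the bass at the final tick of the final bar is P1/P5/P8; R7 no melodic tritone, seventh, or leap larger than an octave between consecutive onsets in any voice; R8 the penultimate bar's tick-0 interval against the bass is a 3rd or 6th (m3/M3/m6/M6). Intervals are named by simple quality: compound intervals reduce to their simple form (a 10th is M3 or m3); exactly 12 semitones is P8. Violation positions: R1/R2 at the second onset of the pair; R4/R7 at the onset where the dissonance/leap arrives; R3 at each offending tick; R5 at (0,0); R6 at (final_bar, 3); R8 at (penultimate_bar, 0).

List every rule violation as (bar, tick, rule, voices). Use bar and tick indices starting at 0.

(1, 0, R7, (1,))
(2, 2, R4, (0, 1))
(4, 2, R4, (0, 1))
(5, 0, R4, (0, 1))
(7, 0, R2, (0, 1))
(7, 0, R7, (1,))

bar 0: v0=G3 v1=G4 downbeat P8
bar 1: v0=A3 v1=F4 downbeat m6
bar 2: v0=B3 v1=G4 downbeat m6
bar 3: v0=A3 v1=C4 downbeat m3
bar 4: v0=B3 v1=D4 downbeat m3
bar 5: v0=D4 v1=G4 downbeat P4
bar 6: v0=C4 v1=A4 downbeat M6
bar 7: v0=D4 v1=D5 downbeat P8
bar 8: v0=A3 v1=F4 downbeat m6
bar 9: v0=G3 v1=G4 downbeat P8
  -> R7 @ bar 1 tick 0 v(1,): B3->F4 leap 6st
  -> R4 @ bar 2 tick 2 v(0, 1): B3/F4 TT untreated
  -> R4 @ bar 4 tick 2 v(0, 1): B3/F4 TT untreated
  -> R4 @ bar 5 tick 0 v(0, 1): D4/G4 P4 untreated
  -> R2 @ bar 7 tick 0 v(0, 1): C4/E4 M3 -> D4/D5 P8 similar
  -> R7 @ bar 7 tick 0 v(1,): E4->D5 leap 10st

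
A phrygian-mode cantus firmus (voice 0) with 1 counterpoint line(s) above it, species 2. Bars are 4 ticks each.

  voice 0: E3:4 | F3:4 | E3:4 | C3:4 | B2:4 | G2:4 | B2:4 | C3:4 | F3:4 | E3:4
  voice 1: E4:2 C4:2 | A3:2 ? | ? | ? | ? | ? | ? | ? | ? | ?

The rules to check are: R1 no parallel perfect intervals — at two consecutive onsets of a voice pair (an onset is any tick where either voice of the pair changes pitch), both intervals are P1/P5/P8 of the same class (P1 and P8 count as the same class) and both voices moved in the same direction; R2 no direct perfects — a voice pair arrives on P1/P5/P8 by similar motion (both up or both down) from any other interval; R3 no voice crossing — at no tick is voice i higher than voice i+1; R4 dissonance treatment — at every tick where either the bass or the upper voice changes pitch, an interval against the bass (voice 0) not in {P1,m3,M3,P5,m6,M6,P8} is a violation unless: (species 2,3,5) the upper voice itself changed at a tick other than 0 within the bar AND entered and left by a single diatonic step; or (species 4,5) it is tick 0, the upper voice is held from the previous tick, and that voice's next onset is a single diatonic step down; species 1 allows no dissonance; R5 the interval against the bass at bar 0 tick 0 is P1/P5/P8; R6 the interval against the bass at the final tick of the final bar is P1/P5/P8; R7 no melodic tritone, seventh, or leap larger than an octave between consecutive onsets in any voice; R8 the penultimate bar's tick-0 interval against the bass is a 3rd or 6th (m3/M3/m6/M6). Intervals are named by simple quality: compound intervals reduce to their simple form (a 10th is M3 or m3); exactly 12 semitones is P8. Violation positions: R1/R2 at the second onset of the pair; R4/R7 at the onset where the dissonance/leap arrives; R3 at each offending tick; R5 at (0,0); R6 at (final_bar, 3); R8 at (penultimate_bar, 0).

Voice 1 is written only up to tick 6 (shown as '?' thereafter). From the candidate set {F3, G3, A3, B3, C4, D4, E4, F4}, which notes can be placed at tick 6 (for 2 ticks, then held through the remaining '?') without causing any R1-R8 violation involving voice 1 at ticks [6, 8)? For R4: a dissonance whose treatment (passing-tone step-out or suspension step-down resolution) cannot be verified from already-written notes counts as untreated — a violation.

{A3, C4, D4, F3, F4}

F3: legal
G3: violates R4
A3: legal
B3: violates R4
C4: legal
D4: legal
E4: violates R4
F4: legal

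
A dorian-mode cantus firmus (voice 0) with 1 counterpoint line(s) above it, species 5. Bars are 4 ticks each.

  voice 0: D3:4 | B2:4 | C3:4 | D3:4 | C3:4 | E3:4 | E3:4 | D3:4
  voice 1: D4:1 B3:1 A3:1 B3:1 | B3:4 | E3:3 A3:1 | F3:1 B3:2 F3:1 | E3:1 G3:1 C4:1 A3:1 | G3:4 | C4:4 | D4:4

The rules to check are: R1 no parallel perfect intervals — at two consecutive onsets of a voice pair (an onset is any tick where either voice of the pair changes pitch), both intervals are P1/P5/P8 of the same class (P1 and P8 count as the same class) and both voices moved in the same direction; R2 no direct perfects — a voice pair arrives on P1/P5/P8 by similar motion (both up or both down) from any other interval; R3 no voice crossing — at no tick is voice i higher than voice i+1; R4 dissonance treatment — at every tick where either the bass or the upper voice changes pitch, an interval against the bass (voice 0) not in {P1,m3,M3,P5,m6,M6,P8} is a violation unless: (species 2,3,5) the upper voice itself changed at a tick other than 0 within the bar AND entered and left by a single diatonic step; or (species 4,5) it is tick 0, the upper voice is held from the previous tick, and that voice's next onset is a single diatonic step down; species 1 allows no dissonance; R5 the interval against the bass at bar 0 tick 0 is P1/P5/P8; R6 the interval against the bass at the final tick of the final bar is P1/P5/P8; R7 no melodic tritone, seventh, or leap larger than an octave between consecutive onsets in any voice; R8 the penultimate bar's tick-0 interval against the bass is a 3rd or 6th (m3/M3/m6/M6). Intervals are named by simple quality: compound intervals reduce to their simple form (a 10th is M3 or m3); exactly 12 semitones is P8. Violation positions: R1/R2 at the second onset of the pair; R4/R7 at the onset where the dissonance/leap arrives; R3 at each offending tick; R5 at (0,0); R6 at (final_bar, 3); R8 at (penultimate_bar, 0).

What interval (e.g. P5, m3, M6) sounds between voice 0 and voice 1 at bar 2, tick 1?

M3

voice 0=C3 voice 1=E3 -> M3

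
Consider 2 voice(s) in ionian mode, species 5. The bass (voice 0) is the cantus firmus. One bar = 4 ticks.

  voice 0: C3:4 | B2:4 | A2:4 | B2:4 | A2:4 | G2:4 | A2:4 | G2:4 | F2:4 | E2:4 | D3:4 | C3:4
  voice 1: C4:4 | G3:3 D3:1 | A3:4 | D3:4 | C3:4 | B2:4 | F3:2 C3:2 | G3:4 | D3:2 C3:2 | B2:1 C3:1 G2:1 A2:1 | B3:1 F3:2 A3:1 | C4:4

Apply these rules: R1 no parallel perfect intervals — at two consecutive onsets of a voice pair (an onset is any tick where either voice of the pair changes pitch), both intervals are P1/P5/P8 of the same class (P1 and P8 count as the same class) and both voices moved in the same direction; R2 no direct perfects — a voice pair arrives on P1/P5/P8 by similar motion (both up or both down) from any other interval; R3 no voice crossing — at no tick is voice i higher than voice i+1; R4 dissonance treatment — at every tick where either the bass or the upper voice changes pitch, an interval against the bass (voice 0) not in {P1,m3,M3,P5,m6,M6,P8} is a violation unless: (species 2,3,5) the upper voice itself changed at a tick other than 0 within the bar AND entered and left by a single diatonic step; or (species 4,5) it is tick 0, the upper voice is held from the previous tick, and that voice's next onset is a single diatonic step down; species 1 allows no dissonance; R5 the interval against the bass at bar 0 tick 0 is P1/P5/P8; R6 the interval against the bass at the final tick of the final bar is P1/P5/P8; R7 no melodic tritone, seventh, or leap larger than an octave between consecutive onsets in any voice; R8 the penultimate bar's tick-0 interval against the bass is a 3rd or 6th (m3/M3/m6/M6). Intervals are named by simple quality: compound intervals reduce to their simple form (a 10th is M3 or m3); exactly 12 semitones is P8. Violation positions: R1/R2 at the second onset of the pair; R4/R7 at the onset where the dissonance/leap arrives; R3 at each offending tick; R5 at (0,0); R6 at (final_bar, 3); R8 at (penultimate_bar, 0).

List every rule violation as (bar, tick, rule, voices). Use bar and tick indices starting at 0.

(6, 0, R7, (1,))
(9, 0, R1, (0, 1))
(9, 3, R4, (0, 1))
(10, 0, R7, (0,))
(10, 0, R7, (1,))
(10, 1, R7, (1,))

bar 0: v0=C3 v1=C4 downbeat P8
bar 1: v0=B2 v1=G3 downbeat m6
bar 2: v0=A2 v1=A3 downbeat P8
bar 3: v0=B2 v1=D3 downbeat m3
bar 4: v0=A2 v1=C3 downbeat m3
bar 5: v0=G2 v1=B2 downbeat M3
bar 6: v0=A2 v1=F3 downbeat m6
bar 7: v0=G2 v1=G3 downbeat P8
bar 8: v0=F2 v1=D3 downbeat M6
bar 9: v0=E2 v1=B2 downbeat P5
bar 10: v0=D3 v1=B3 downbeat M6
bar 11: v0=C3 v1=C4 downbeat P8
  -> R7 @ bar 6 tick 0 v(1,): B2->F3 leap 6st
  -> R1 @ bar 9 tick 0 v(0, 1): F2/C3 P5 -> E2/B2 P5 similar
  -> R4 @ bar 9 tick 3 v(0, 1): E2/A2 P4 untreated
  -> R7 @ bar 10 tick 0 v(0,): E2->D3 leap 10st
  -> R7 @ bar 10 tick 0 v(1,): A2->B3 leap 14st
  -> R7 @ bar 10 tick 1 v(1,): B3->F3 leap 6st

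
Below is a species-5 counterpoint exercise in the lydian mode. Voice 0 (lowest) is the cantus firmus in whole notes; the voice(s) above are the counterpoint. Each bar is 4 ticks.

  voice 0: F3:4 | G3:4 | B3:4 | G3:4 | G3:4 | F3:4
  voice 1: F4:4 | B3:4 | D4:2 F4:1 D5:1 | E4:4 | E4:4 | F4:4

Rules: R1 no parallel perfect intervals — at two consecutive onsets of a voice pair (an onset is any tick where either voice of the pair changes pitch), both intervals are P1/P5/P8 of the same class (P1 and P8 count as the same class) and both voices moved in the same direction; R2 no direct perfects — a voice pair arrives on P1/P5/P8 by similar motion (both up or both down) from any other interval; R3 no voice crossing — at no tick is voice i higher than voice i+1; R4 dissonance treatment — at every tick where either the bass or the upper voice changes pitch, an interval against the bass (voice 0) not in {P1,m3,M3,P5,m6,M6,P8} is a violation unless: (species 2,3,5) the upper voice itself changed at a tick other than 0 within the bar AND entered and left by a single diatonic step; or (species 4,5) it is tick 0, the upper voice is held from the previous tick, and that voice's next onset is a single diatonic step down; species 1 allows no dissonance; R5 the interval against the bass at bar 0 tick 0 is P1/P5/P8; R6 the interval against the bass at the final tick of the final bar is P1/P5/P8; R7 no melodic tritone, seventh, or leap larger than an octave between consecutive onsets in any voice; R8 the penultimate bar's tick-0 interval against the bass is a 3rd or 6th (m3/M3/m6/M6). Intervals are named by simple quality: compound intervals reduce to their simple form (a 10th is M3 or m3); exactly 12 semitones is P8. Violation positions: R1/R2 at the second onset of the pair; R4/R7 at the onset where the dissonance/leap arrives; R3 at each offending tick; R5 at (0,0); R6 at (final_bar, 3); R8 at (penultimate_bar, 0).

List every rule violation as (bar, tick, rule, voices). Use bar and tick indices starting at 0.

(1, 0, R7, (1,))
(2, 2, R4, (0, 1))
(3, 0, R7, (1,))

bar 0: v0=F3 v1=F4 downbeat P8
bar 1: v0=G3 v1=B3 downbeat M3
bar 2: v0=B3 v1=D4 downbeat m3
bar 3: v0=G3 v1=E4 downbeat M6
bar 4: v0=G3 v1=E4 downbeat M6
bar 5: v0=F3 v1=F4 downbeat P8
  -> R7 @ bar 1 tick 0 v(1,): F4->B3 leap 6st
  -> R4 @ bar 2 tick 2 v(0, 1): B3/F4 TT untreated
  -> R7 @ bar 3 tick 0 v(1,): D5->E4 leap 10st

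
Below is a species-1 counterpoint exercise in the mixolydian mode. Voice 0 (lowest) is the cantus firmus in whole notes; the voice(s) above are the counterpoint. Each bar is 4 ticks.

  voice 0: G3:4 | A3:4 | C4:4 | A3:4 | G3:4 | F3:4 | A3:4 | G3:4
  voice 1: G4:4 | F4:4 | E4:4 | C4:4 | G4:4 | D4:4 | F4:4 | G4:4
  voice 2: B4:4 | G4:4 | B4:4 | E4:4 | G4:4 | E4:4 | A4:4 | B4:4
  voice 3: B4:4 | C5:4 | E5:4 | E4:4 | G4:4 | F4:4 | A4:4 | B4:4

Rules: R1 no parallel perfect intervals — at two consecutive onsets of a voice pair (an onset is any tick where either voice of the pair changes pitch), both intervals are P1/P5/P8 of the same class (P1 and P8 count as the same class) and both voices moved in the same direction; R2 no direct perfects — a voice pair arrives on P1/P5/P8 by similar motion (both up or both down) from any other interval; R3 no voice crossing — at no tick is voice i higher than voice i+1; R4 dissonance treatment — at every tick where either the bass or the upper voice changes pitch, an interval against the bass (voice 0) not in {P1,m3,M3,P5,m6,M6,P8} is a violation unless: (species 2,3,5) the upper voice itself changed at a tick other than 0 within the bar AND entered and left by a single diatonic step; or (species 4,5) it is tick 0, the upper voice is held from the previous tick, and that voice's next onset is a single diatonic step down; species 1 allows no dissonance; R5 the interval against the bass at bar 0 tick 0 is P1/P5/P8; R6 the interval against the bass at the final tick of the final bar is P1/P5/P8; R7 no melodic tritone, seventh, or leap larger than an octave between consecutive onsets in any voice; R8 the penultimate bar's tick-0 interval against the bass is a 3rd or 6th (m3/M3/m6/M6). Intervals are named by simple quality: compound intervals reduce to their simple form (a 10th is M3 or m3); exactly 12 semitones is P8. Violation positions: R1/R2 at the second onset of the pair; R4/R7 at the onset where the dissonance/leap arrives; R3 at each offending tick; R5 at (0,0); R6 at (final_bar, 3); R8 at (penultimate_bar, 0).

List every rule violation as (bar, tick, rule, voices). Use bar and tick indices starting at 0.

bar 0: v0=G3 v1=G4 v2=B4 v3=B4 downbeat M3
bar 1: v0=A3 v1=F4 v2=G4 v3=C5 downbeat m3
bar 2: v0=C4 v1=E4 v2=B4 v3=E5 downbeat M3
bar 3: v0=A3 v1=C4 v2=E4 v3=E4 downbeat P5
bar 4: v0=G3 v1=G4 v2=G4 v3=G4 downbeat P8
bar 5: v0=F3 v1=D4 v2=E4 v3=F4 downbeat P8
bar 6: v0=A3 v1=F4 v2=A4 v3=A4 downbeat P8
bar 7: v0=G3 v1=G4 v2=B4 v3=B4 downbeat M3
  -> R5 @ bar 0 tick 0 v(0, 2): opens on M3
  -> R5 @ bar 0 tick 0 v(0, 3): opens on M3
  -> R4 @ bar 1 tick 0 v(0, 2): A3/G4 m7 untreated
  -> R4 @ bar 2 tick 0 v(0, 2): C4/B4 M7 untreated
  -> R2 @ bar 3 tick 0 v(0, 2): C4/B4 M7 -> A3/E4 P5 similar
  -> R2 @ bar 3 tick 0 v(0, 3): C4/E5 M3 -> A3/E4 P5 similar
  -> R2 @ bar 3 tick 0 v(2, 3): B4/E5 P4 -> E4/E4 P1 similar
  -> R1 @ bar 4 tick 0 v(2, 3): E4/E4 P1 -> G4/G4 P1 similar
  -> R2 @ bar 4 tick 0 v(1, 2): C4/E4 M3 -> G4/G4 P1 similar
  -> R2 @ bar 4 tick 0 v(1, 3): C4/E4 M3 -> G4/G4 P1 similar
  -> R1 @ bar 5 tick 0 v(0, 3): G3/G4 P8 -> F3/F4 P8 similar
  -> R4 @ bar 5 tick 0 v(0, 2): F3/E4 M7 untreated
  -> R1 @ bar 6 tick 0 v(0, 3): F3/F4 P8 -> A3/A4 P8 similar
  -> R2 @ bar 6 tick 0 v(0, 2): F3/E4 M7 -> A3/A4 P8 similar
  -> R2 @ bar 6 tick 0 v(2, 3): E4/F4 m2 -> A4/A4 P1 similar
  -> R8 @ bar 6 tick 0 v(0, 2): penult P8 not 3rd/6th
  -> R8 @ bar 6 tick 0 v(0, 3): penult P8 not 3rd/6th
  -> R1 @ bar 7 tick 0 v(2, 3): A4/A4 P1 -> B4/B4 P1 similar
  -> R6 @ bar 7 tick 3 v(0, 2): closes on M3
  -> R6 @ bar 7 tick 3 v(0, 3): closes on M3

(0, 0, R5, (0, 2))
(0, 0, R5, (0, 3))
(1, 0, R4, (0, 2))
(2, 0, R4, (0, 2))
(3, 0, R2, (0, 2))
(3, 0, R2, (0, 3))
(3, 0, R2, (2, 3))
(4, 0, R1, (2, 3))
(4, 0, R2, (1, 2))
(4, 0, R2, (1, 3))
(5, 0, R1, (0, 3))
(5, 0, R4, (0, 2))
(6, 0, R1, (0, 3))
(6, 0, R2, (0, 2))
(6, 0, R2, (2, 3))
(6, 0, R8, (0, 2))
(6, 0, R8, (0, 3))
(7, 0, R1, (2, 3))
(7, 3, R6, (0, 2))
(7, 3, R6, (0, 3))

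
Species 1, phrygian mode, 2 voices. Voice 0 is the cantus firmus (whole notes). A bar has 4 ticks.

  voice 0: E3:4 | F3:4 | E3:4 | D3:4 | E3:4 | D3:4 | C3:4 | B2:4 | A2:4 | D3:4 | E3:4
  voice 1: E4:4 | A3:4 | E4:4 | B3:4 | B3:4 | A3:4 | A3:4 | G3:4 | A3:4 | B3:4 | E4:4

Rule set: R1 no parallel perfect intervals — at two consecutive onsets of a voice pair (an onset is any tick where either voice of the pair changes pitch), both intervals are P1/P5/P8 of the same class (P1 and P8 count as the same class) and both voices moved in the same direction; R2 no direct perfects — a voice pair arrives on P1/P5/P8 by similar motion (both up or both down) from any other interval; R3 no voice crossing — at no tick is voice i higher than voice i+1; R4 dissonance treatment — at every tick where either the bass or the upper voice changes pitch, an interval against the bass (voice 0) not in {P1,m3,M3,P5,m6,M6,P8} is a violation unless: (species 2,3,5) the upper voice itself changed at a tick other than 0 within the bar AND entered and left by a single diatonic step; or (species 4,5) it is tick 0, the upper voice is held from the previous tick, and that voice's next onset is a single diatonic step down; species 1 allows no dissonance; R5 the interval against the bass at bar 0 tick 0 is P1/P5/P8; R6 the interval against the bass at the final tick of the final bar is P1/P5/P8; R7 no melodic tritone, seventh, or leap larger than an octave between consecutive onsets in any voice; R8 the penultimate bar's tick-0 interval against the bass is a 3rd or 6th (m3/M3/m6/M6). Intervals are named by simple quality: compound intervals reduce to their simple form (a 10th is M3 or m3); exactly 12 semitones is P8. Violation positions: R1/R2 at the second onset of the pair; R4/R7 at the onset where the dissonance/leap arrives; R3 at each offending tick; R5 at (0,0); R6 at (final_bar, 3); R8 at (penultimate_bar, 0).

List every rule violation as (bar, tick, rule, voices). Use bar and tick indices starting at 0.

bar 0: v0=E3 v1=E4 downbeat P8
bar 1: v0=F3 v1=A3 downbeat M3
bar 2: v0=E3 v1=E4 downbeat P8
bar 3: v0=D3 v1=B3 downbeat M6
bar 4: v0=E3 v1=B3 downbeat P5
bar 5: v0=D3 v1=A3 downbeat P5
bar 6: v0=C3 v1=A3 downbeat M6
bar 7: v0=B2 v1=G3 downbeat m6
bar 8: v0=A2 v1=A3 downbeat P8
bar 9: v0=D3 v1=B3 downbeat M6
bar 10: v0=E3 v1=E4 downbeat P8
  -> R1 @ bar 5 tick 0 v(0, 1): E3/B3 P5 -> D3/A3 P5 similar
  -> R2 @ bar 10 tick 0 v(0, 1): D3/B3 M6 -> E3/E4 P8 similar

(5, 0, R1, (0, 1))
(10, 0, R2, (0, 1))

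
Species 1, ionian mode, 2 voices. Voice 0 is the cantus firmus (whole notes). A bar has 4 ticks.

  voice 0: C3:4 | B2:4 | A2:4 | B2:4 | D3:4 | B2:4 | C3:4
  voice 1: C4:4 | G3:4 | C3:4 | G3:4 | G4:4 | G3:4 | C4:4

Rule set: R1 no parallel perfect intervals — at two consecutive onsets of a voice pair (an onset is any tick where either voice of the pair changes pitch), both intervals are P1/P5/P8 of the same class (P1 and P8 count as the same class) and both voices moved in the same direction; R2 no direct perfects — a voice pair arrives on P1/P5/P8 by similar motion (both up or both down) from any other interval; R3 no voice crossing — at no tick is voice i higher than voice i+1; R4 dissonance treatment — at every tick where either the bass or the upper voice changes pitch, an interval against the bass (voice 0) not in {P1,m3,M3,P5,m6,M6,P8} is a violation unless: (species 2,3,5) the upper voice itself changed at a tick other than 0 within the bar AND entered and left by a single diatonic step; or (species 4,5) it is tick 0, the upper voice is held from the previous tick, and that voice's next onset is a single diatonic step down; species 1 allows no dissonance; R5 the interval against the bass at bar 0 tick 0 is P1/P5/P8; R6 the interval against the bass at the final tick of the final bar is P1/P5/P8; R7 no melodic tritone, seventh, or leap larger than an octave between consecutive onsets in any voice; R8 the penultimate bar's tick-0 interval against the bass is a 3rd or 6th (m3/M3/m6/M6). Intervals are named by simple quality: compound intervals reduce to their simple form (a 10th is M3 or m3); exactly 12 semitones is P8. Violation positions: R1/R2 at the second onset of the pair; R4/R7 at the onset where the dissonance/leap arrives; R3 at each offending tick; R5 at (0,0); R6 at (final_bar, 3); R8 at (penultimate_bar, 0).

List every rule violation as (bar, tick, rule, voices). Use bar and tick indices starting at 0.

(4, 0, R4, (0, 1))
(6, 0, R2, (0, 1))

bar 0: v0=C3 v1=C4 downbeat P8
bar 1: v0=B2 v1=G3 downbeat m6
bar 2: v0=A2 v1=C3 downbeat m3
bar 3: v0=B2 v1=G3 downbeat m6
bar 4: v0=D3 v1=G4 downbeat P4
bar 5: v0=B2 v1=G3 downbeat m6
bar 6: v0=C3 v1=C4 downbeat P8
  -> R4 @ bar 4 tick 0 v(0, 1): D3/G4 P4 untreated
  -> R2 @ bar 6 tick 0 v(0, 1): B2/G3 m6 -> C3/C4 P8 similar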